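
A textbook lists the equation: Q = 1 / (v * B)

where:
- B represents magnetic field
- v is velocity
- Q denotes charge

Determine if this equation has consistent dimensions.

No

B (magnetic field) has dimensions [I^-1 M T^-2].
v (velocity) has dimensions [L T^-1].
Q (charge) has dimensions [I T].

Left side: [I T]
Right side: [I L^-1 M^-1 T^3]

The two sides have different dimensions, so the equation is NOT dimensionally consistent.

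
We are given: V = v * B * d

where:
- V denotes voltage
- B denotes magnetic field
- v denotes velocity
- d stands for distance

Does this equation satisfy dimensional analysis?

Yes

V (voltage) has dimensions [I^-1 L^2 M T^-3].
B (magnetic field) has dimensions [I^-1 M T^-2].
v (velocity) has dimensions [L T^-1].
d (distance) has dimensions [L].

Left side: [I^-1 L^2 M T^-3]
Right side: [I^-1 L^2 M T^-3]

Both sides have the same dimensions, so the equation is dimensionally consistent.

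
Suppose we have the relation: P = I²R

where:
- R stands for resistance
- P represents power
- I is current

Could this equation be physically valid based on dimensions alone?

Yes

R (resistance) has dimensions [I^-2 L^2 M T^-3].
P (power) has dimensions [L^2 M T^-3].
I (current) has dimensions [I].

Left side: [L^2 M T^-3]
Right side: [L^2 M T^-3]

Both sides have the same dimensions, so the equation is dimensionally consistent.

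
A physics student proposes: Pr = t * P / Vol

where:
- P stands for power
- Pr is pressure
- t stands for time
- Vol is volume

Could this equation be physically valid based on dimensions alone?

Yes

P (power) has dimensions [L^2 M T^-3].
Pr (pressure) has dimensions [L^-1 M T^-2].
t (time) has dimensions [T].
Vol (volume) has dimensions [L^3].

Left side: [L^-1 M T^-2]
Right side: [L^-1 M T^-2]

Both sides have the same dimensions, so the equation is dimensionally consistent.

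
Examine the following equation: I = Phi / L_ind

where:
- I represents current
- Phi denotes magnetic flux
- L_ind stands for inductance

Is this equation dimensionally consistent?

Yes

I (current) has dimensions [I].
Phi (magnetic flux) has dimensions [I^-1 L^2 M T^-2].
L_ind (inductance) has dimensions [I^-2 L^2 M T^-2].

Left side: [I]
Right side: [I]

Both sides have the same dimensions, so the equation is dimensionally consistent.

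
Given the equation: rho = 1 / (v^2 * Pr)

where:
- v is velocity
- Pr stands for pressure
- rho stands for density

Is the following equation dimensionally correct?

No

v (velocity) has dimensions [L T^-1].
Pr (pressure) has dimensions [L^-1 M T^-2].
rho (density) has dimensions [L^-3 M].

Left side: [L^-3 M]
Right side: [L^-1 M^-1 T^4]

The two sides have different dimensions, so the equation is NOT dimensionally consistent.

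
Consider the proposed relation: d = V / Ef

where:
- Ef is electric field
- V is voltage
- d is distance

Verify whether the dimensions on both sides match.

Yes

Ef (electric field) has dimensions [I^-1 L M T^-3].
V (voltage) has dimensions [I^-1 L^2 M T^-3].
d (distance) has dimensions [L].

Left side: [L]
Right side: [L]

Both sides have the same dimensions, so the equation is dimensionally consistent.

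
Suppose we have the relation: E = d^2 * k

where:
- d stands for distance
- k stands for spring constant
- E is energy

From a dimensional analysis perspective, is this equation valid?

Yes

d (distance) has dimensions [L].
k (spring constant) has dimensions [M T^-2].
E (energy) has dimensions [L^2 M T^-2].

Left side: [L^2 M T^-2]
Right side: [L^2 M T^-2]

Both sides have the same dimensions, so the equation is dimensionally consistent.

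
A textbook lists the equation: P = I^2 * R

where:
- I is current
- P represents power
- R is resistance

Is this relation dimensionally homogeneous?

Yes

I (current) has dimensions [I].
P (power) has dimensions [L^2 M T^-3].
R (resistance) has dimensions [I^-2 L^2 M T^-3].

Left side: [L^2 M T^-3]
Right side: [L^2 M T^-3]

Both sides have the same dimensions, so the equation is dimensionally consistent.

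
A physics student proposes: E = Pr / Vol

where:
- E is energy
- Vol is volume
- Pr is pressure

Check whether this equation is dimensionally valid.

No

E (energy) has dimensions [L^2 M T^-2].
Vol (volume) has dimensions [L^3].
Pr (pressure) has dimensions [L^-1 M T^-2].

Left side: [L^2 M T^-2]
Right side: [L^-4 M T^-2]

The two sides have different dimensions, so the equation is NOT dimensionally consistent.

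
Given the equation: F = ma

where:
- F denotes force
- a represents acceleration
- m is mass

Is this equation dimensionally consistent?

Yes

F (force) has dimensions [L M T^-2].
a (acceleration) has dimensions [L T^-2].
m (mass) has dimensions [M].

Left side: [L M T^-2]
Right side: [L M T^-2]

Both sides have the same dimensions, so the equation is dimensionally consistent.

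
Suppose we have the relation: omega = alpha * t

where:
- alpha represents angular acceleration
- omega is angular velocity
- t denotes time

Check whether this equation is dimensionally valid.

Yes

alpha (angular acceleration) has dimensions [T^-2].
omega (angular velocity) has dimensions [T^-1].
t (time) has dimensions [T].

Left side: [T^-1]
Right side: [T^-1]

Both sides have the same dimensions, so the equation is dimensionally consistent.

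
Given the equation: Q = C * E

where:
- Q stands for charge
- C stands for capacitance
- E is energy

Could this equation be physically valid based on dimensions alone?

No

Q (charge) has dimensions [I T].
C (capacitance) has dimensions [I^2 L^-2 M^-1 T^4].
E (energy) has dimensions [L^2 M T^-2].

Left side: [I T]
Right side: [I^2 T^2]

The two sides have different dimensions, so the equation is NOT dimensionally consistent.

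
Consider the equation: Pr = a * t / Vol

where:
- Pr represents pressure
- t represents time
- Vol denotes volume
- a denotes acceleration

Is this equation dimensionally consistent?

No

Pr (pressure) has dimensions [L^-1 M T^-2].
t (time) has dimensions [T].
Vol (volume) has dimensions [L^3].
a (acceleration) has dimensions [L T^-2].

Left side: [L^-1 M T^-2]
Right side: [L^-2 T^-1]

The two sides have different dimensions, so the equation is NOT dimensionally consistent.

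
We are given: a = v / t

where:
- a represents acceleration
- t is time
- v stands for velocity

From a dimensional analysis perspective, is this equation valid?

Yes

a (acceleration) has dimensions [L T^-2].
t (time) has dimensions [T].
v (velocity) has dimensions [L T^-1].

Left side: [L T^-2]
Right side: [L T^-2]

Both sides have the same dimensions, so the equation is dimensionally consistent.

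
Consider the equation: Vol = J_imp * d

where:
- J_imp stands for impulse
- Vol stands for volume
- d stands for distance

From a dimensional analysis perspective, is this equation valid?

No

J_imp (impulse) has dimensions [L M T^-1].
Vol (volume) has dimensions [L^3].
d (distance) has dimensions [L].

Left side: [L^3]
Right side: [L^2 M T^-1]

The two sides have different dimensions, so the equation is NOT dimensionally consistent.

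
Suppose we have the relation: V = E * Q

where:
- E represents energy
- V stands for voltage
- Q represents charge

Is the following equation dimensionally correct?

No

E (energy) has dimensions [L^2 M T^-2].
V (voltage) has dimensions [I^-1 L^2 M T^-3].
Q (charge) has dimensions [I T].

Left side: [I^-1 L^2 M T^-3]
Right side: [I L^2 M T^-1]

The two sides have different dimensions, so the equation is NOT dimensionally consistent.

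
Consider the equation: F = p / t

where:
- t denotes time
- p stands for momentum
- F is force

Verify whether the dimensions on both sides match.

Yes

t (time) has dimensions [T].
p (momentum) has dimensions [L M T^-1].
F (force) has dimensions [L M T^-2].

Left side: [L M T^-2]
Right side: [L M T^-2]

Both sides have the same dimensions, so the equation is dimensionally consistent.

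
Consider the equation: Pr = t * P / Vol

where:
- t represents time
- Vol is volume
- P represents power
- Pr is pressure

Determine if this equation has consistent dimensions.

Yes

t (time) has dimensions [T].
Vol (volume) has dimensions [L^3].
P (power) has dimensions [L^2 M T^-3].
Pr (pressure) has dimensions [L^-1 M T^-2].

Left side: [L^-1 M T^-2]
Right side: [L^-1 M T^-2]

Both sides have the same dimensions, so the equation is dimensionally consistent.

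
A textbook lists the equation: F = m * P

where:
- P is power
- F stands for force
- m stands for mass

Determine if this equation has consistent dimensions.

No

P (power) has dimensions [L^2 M T^-3].
F (force) has dimensions [L M T^-2].
m (mass) has dimensions [M].

Left side: [L M T^-2]
Right side: [L^2 M^2 T^-3]

The two sides have different dimensions, so the equation is NOT dimensionally consistent.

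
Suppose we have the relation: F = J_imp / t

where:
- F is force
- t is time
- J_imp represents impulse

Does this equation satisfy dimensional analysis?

Yes

F (force) has dimensions [L M T^-2].
t (time) has dimensions [T].
J_imp (impulse) has dimensions [L M T^-1].

Left side: [L M T^-2]
Right side: [L M T^-2]

Both sides have the same dimensions, so the equation is dimensionally consistent.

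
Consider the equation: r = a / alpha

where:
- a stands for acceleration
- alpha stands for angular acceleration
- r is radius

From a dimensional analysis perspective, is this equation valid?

Yes

a (acceleration) has dimensions [L T^-2].
alpha (angular acceleration) has dimensions [T^-2].
r (radius) has dimensions [L].

Left side: [L]
Right side: [L]

Both sides have the same dimensions, so the equation is dimensionally consistent.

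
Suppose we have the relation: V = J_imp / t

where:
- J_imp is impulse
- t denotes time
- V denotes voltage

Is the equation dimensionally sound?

No

J_imp (impulse) has dimensions [L M T^-1].
t (time) has dimensions [T].
V (voltage) has dimensions [I^-1 L^2 M T^-3].

Left side: [I^-1 L^2 M T^-3]
Right side: [L M T^-2]

The two sides have different dimensions, so the equation is NOT dimensionally consistent.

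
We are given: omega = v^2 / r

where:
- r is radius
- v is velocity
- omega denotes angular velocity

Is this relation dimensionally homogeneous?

No

r (radius) has dimensions [L].
v (velocity) has dimensions [L T^-1].
omega (angular velocity) has dimensions [T^-1].

Left side: [T^-1]
Right side: [L T^-2]

The two sides have different dimensions, so the equation is NOT dimensionally consistent.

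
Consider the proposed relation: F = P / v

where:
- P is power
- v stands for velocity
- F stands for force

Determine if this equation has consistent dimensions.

Yes

P (power) has dimensions [L^2 M T^-3].
v (velocity) has dimensions [L T^-1].
F (force) has dimensions [L M T^-2].

Left side: [L M T^-2]
Right side: [L M T^-2]

Both sides have the same dimensions, so the equation is dimensionally consistent.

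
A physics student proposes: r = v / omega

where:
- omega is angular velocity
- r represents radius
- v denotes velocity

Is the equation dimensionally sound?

Yes

omega (angular velocity) has dimensions [T^-1].
r (radius) has dimensions [L].
v (velocity) has dimensions [L T^-1].

Left side: [L]
Right side: [L]

Both sides have the same dimensions, so the equation is dimensionally consistent.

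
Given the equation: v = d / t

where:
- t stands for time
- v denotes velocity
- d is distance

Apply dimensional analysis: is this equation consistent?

Yes

t (time) has dimensions [T].
v (velocity) has dimensions [L T^-1].
d (distance) has dimensions [L].

Left side: [L T^-1]
Right side: [L T^-1]

Both sides have the same dimensions, so the equation is dimensionally consistent.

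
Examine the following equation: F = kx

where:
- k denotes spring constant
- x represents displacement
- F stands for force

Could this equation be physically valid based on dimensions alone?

Yes

k (spring constant) has dimensions [M T^-2].
x (displacement) has dimensions [L].
F (force) has dimensions [L M T^-2].

Left side: [L M T^-2]
Right side: [L M T^-2]

Both sides have the same dimensions, so the equation is dimensionally consistent.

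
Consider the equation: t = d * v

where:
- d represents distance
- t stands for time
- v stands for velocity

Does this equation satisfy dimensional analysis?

No

d (distance) has dimensions [L].
t (time) has dimensions [T].
v (velocity) has dimensions [L T^-1].

Left side: [T]
Right side: [L^2 T^-1]

The two sides have different dimensions, so the equation is NOT dimensionally consistent.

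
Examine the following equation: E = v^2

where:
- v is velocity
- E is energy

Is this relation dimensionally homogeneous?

No

v (velocity) has dimensions [L T^-1].
E (energy) has dimensions [L^2 M T^-2].

Left side: [L^2 M T^-2]
Right side: [L^2 T^-2]

The two sides have different dimensions, so the equation is NOT dimensionally consistent.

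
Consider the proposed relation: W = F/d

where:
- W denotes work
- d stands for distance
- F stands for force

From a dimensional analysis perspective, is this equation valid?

No

W (work) has dimensions [L^2 M T^-2].
d (distance) has dimensions [L].
F (force) has dimensions [L M T^-2].

Left side: [L^2 M T^-2]
Right side: [M T^-2]

The two sides have different dimensions, so the equation is NOT dimensionally consistent.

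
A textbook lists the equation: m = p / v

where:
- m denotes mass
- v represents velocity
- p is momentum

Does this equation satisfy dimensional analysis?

Yes

m (mass) has dimensions [M].
v (velocity) has dimensions [L T^-1].
p (momentum) has dimensions [L M T^-1].

Left side: [M]
Right side: [M]

Both sides have the same dimensions, so the equation is dimensionally consistent.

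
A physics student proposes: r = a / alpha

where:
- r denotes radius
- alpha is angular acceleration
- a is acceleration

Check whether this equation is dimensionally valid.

Yes

r (radius) has dimensions [L].
alpha (angular acceleration) has dimensions [T^-2].
a (acceleration) has dimensions [L T^-2].

Left side: [L]
Right side: [L]

Both sides have the same dimensions, so the equation is dimensionally consistent.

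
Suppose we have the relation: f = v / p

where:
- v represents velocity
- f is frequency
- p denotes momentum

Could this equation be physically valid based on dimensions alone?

No

v (velocity) has dimensions [L T^-1].
f (frequency) has dimensions [T^-1].
p (momentum) has dimensions [L M T^-1].

Left side: [T^-1]
Right side: [M^-1]

The two sides have different dimensions, so the equation is NOT dimensionally consistent.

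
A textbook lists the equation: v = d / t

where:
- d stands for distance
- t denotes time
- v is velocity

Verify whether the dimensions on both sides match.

Yes

d (distance) has dimensions [L].
t (time) has dimensions [T].
v (velocity) has dimensions [L T^-1].

Left side: [L T^-1]
Right side: [L T^-1]

Both sides have the same dimensions, so the equation is dimensionally consistent.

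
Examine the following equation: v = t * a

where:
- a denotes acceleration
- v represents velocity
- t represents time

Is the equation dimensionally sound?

Yes

a (acceleration) has dimensions [L T^-2].
v (velocity) has dimensions [L T^-1].
t (time) has dimensions [T].

Left side: [L T^-1]
Right side: [L T^-1]

Both sides have the same dimensions, so the equation is dimensionally consistent.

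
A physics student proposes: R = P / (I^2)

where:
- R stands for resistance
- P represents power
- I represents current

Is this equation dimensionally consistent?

Yes

R (resistance) has dimensions [I^-2 L^2 M T^-3].
P (power) has dimensions [L^2 M T^-3].
I (current) has dimensions [I].

Left side: [I^-2 L^2 M T^-3]
Right side: [I^-2 L^2 M T^-3]

Both sides have the same dimensions, so the equation is dimensionally consistent.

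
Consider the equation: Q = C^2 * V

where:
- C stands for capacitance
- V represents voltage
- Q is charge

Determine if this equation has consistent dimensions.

No

C (capacitance) has dimensions [I^2 L^-2 M^-1 T^4].
V (voltage) has dimensions [I^-1 L^2 M T^-3].
Q (charge) has dimensions [I T].

Left side: [I T]
Right side: [I^3 L^-2 M^-1 T^5]

The two sides have different dimensions, so the equation is NOT dimensionally consistent.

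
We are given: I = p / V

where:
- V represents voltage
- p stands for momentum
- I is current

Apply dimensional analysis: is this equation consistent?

No

V (voltage) has dimensions [I^-1 L^2 M T^-3].
p (momentum) has dimensions [L M T^-1].
I (current) has dimensions [I].

Left side: [I]
Right side: [I L^-1 T^2]

The two sides have different dimensions, so the equation is NOT dimensionally consistent.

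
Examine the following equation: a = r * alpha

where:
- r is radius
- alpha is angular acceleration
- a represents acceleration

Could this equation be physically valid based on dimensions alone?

Yes

r (radius) has dimensions [L].
alpha (angular acceleration) has dimensions [T^-2].
a (acceleration) has dimensions [L T^-2].

Left side: [L T^-2]
Right side: [L T^-2]

Both sides have the same dimensions, so the equation is dimensionally consistent.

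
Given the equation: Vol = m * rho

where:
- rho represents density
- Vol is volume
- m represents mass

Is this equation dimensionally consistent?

No

rho (density) has dimensions [L^-3 M].
Vol (volume) has dimensions [L^3].
m (mass) has dimensions [M].

Left side: [L^3]
Right side: [L^-3 M^2]

The two sides have different dimensions, so the equation is NOT dimensionally consistent.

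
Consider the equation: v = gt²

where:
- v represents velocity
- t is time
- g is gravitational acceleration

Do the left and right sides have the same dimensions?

No

v (velocity) has dimensions [L T^-1].
t (time) has dimensions [T].
g (gravitational acceleration) has dimensions [L T^-2].

Left side: [L T^-1]
Right side: [L]

The two sides have different dimensions, so the equation is NOT dimensionally consistent.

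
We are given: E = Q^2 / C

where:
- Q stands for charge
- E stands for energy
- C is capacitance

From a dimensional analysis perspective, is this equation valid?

Yes

Q (charge) has dimensions [I T].
E (energy) has dimensions [L^2 M T^-2].
C (capacitance) has dimensions [I^2 L^-2 M^-1 T^4].

Left side: [L^2 M T^-2]
Right side: [L^2 M T^-2]

Both sides have the same dimensions, so the equation is dimensionally consistent.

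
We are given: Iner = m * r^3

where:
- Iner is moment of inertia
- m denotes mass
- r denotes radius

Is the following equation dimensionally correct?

No

Iner (moment of inertia) has dimensions [L^2 M].
m (mass) has dimensions [M].
r (radius) has dimensions [L].

Left side: [L^2 M]
Right side: [L^3 M]

The two sides have different dimensions, so the equation is NOT dimensionally consistent.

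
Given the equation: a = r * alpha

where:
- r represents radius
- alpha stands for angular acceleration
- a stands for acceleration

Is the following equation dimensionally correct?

Yes

r (radius) has dimensions [L].
alpha (angular acceleration) has dimensions [T^-2].
a (acceleration) has dimensions [L T^-2].

Left side: [L T^-2]
Right side: [L T^-2]

Both sides have the same dimensions, so the equation is dimensionally consistent.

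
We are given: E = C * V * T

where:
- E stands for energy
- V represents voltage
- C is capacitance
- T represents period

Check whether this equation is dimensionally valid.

No

E (energy) has dimensions [L^2 M T^-2].
V (voltage) has dimensions [I^-1 L^2 M T^-3].
C (capacitance) has dimensions [I^2 L^-2 M^-1 T^4].
T (period) has dimensions [T].

Left side: [L^2 M T^-2]
Right side: [I T^2]

The two sides have different dimensions, so the equation is NOT dimensionally consistent.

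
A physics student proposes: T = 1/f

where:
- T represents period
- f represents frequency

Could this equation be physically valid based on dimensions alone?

Yes

T (period) has dimensions [T].
f (frequency) has dimensions [T^-1].

Left side: [T]
Right side: [T]

Both sides have the same dimensions, so the equation is dimensionally consistent.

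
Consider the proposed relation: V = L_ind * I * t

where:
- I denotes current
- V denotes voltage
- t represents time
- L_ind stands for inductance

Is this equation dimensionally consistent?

No

I (current) has dimensions [I].
V (voltage) has dimensions [I^-1 L^2 M T^-3].
t (time) has dimensions [T].
L_ind (inductance) has dimensions [I^-2 L^2 M T^-2].

Left side: [I^-1 L^2 M T^-3]
Right side: [I^-1 L^2 M T^-1]

The two sides have different dimensions, so the equation is NOT dimensionally consistent.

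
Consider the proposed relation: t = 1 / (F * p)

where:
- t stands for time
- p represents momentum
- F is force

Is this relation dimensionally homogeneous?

No

t (time) has dimensions [T].
p (momentum) has dimensions [L M T^-1].
F (force) has dimensions [L M T^-2].

Left side: [T]
Right side: [L^-2 M^-2 T^3]

The two sides have different dimensions, so the equation is NOT dimensionally consistent.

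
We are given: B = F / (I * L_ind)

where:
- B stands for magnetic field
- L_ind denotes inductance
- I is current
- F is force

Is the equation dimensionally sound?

No

B (magnetic field) has dimensions [I^-1 M T^-2].
L_ind (inductance) has dimensions [I^-2 L^2 M T^-2].
I (current) has dimensions [I].
F (force) has dimensions [L M T^-2].

Left side: [I^-1 M T^-2]
Right side: [I L^-1]

The two sides have different dimensions, so the equation is NOT dimensionally consistent.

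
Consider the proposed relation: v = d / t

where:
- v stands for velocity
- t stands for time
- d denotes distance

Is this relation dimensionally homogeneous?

Yes

v (velocity) has dimensions [L T^-1].
t (time) has dimensions [T].
d (distance) has dimensions [L].

Left side: [L T^-1]
Right side: [L T^-1]

Both sides have the same dimensions, so the equation is dimensionally consistent.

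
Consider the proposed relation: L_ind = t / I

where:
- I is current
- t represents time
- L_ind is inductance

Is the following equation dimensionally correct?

No

I (current) has dimensions [I].
t (time) has dimensions [T].
L_ind (inductance) has dimensions [I^-2 L^2 M T^-2].

Left side: [I^-2 L^2 M T^-2]
Right side: [I^-1 T]

The two sides have different dimensions, so the equation is NOT dimensionally consistent.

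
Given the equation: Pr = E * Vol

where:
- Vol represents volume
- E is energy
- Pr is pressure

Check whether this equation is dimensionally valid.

No

Vol (volume) has dimensions [L^3].
E (energy) has dimensions [L^2 M T^-2].
Pr (pressure) has dimensions [L^-1 M T^-2].

Left side: [L^-1 M T^-2]
Right side: [L^5 M T^-2]

The two sides have different dimensions, so the equation is NOT dimensionally consistent.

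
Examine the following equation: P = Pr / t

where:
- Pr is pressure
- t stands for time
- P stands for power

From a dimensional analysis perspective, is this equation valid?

No

Pr (pressure) has dimensions [L^-1 M T^-2].
t (time) has dimensions [T].
P (power) has dimensions [L^2 M T^-3].

Left side: [L^2 M T^-3]
Right side: [L^-1 M T^-3]

The two sides have different dimensions, so the equation is NOT dimensionally consistent.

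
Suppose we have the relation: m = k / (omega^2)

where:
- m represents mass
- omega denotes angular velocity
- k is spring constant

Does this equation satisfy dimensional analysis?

Yes

m (mass) has dimensions [M].
omega (angular velocity) has dimensions [T^-1].
k (spring constant) has dimensions [M T^-2].

Left side: [M]
Right side: [M]

Both sides have the same dimensions, so the equation is dimensionally consistent.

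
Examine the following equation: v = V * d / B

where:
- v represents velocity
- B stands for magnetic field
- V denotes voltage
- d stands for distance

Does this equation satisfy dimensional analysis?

No

v (velocity) has dimensions [L T^-1].
B (magnetic field) has dimensions [I^-1 M T^-2].
V (voltage) has dimensions [I^-1 L^2 M T^-3].
d (distance) has dimensions [L].

Left side: [L T^-1]
Right side: [L^3 T^-1]

The two sides have different dimensions, so the equation is NOT dimensionally consistent.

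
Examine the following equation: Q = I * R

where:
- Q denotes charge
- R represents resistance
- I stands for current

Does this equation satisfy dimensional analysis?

No

Q (charge) has dimensions [I T].
R (resistance) has dimensions [I^-2 L^2 M T^-3].
I (current) has dimensions [I].

Left side: [I T]
Right side: [I^-1 L^2 M T^-3]

The two sides have different dimensions, so the equation is NOT dimensionally consistent.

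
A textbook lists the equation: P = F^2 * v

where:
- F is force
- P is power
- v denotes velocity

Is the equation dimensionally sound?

No

F (force) has dimensions [L M T^-2].
P (power) has dimensions [L^2 M T^-3].
v (velocity) has dimensions [L T^-1].

Left side: [L^2 M T^-3]
Right side: [L^3 M^2 T^-5]

The two sides have different dimensions, so the equation is NOT dimensionally consistent.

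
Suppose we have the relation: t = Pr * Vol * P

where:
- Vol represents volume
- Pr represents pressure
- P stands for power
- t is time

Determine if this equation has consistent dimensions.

No

Vol (volume) has dimensions [L^3].
Pr (pressure) has dimensions [L^-1 M T^-2].
P (power) has dimensions [L^2 M T^-3].
t (time) has dimensions [T].

Left side: [T]
Right side: [L^4 M^2 T^-5]

The two sides have different dimensions, so the equation is NOT dimensionally consistent.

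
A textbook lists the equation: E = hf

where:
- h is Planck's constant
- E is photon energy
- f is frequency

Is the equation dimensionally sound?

Yes

h (Planck's constant) has dimensions [L^2 M T^-1].
E (photon energy) has dimensions [L^2 M T^-2].
f (frequency) has dimensions [T^-1].

Left side: [L^2 M T^-2]
Right side: [L^2 M T^-2]

Both sides have the same dimensions, so the equation is dimensionally consistent.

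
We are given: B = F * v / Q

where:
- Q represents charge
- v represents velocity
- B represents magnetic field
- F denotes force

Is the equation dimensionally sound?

No

Q (charge) has dimensions [I T].
v (velocity) has dimensions [L T^-1].
B (magnetic field) has dimensions [I^-1 M T^-2].
F (force) has dimensions [L M T^-2].

Left side: [I^-1 M T^-2]
Right side: [I^-1 L^2 M T^-4]

The two sides have different dimensions, so the equation is NOT dimensionally consistent.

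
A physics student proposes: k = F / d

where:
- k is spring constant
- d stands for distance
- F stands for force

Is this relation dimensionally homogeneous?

Yes

k (spring constant) has dimensions [M T^-2].
d (distance) has dimensions [L].
F (force) has dimensions [L M T^-2].

Left side: [M T^-2]
Right side: [M T^-2]

Both sides have the same dimensions, so the equation is dimensionally consistent.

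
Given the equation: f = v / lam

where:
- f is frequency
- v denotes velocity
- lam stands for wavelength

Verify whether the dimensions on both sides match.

Yes

f (frequency) has dimensions [T^-1].
v (velocity) has dimensions [L T^-1].
lam (wavelength) has dimensions [L].

Left side: [T^-1]
Right side: [T^-1]

Both sides have the same dimensions, so the equation is dimensionally consistent.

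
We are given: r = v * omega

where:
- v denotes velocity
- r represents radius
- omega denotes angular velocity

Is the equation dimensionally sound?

No

v (velocity) has dimensions [L T^-1].
r (radius) has dimensions [L].
omega (angular velocity) has dimensions [T^-1].

Left side: [L]
Right side: [L T^-2]

The two sides have different dimensions, so the equation is NOT dimensionally consistent.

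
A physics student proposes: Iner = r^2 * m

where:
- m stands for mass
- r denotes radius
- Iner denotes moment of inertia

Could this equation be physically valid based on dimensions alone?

Yes

m (mass) has dimensions [M].
r (radius) has dimensions [L].
Iner (moment of inertia) has dimensions [L^2 M].

Left side: [L^2 M]
Right side: [L^2 M]

Both sides have the same dimensions, so the equation is dimensionally consistent.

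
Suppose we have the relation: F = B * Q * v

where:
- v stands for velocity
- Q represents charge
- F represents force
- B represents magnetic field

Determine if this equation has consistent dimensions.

Yes

v (velocity) has dimensions [L T^-1].
Q (charge) has dimensions [I T].
F (force) has dimensions [L M T^-2].
B (magnetic field) has dimensions [I^-1 M T^-2].

Left side: [L M T^-2]
Right side: [L M T^-2]

Both sides have the same dimensions, so the equation is dimensionally consistent.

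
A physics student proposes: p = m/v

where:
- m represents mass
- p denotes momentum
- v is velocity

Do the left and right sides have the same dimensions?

No

m (mass) has dimensions [M].
p (momentum) has dimensions [L M T^-1].
v (velocity) has dimensions [L T^-1].

Left side: [L M T^-1]
Right side: [L^-1 M T]

The two sides have different dimensions, so the equation is NOT dimensionally consistent.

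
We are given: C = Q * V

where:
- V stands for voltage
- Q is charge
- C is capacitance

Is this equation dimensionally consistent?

No

V (voltage) has dimensions [I^-1 L^2 M T^-3].
Q (charge) has dimensions [I T].
C (capacitance) has dimensions [I^2 L^-2 M^-1 T^4].

Left side: [I^2 L^-2 M^-1 T^4]
Right side: [L^2 M T^-2]

The two sides have different dimensions, so the equation is NOT dimensionally consistent.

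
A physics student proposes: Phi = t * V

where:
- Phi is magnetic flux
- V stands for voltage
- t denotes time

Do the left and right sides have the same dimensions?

Yes

Phi (magnetic flux) has dimensions [I^-1 L^2 M T^-2].
V (voltage) has dimensions [I^-1 L^2 M T^-3].
t (time) has dimensions [T].

Left side: [I^-1 L^2 M T^-2]
Right side: [I^-1 L^2 M T^-2]

Both sides have the same dimensions, so the equation is dimensionally consistent.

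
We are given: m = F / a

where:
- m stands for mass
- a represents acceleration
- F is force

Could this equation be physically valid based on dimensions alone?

Yes

m (mass) has dimensions [M].
a (acceleration) has dimensions [L T^-2].
F (force) has dimensions [L M T^-2].

Left side: [M]
Right side: [M]

Both sides have the same dimensions, so the equation is dimensionally consistent.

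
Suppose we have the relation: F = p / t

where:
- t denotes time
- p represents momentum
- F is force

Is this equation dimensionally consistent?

Yes

t (time) has dimensions [T].
p (momentum) has dimensions [L M T^-1].
F (force) has dimensions [L M T^-2].

Left side: [L M T^-2]
Right side: [L M T^-2]

Both sides have the same dimensions, so the equation is dimensionally consistent.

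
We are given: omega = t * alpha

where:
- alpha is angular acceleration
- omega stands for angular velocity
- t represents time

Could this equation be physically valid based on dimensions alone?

Yes

alpha (angular acceleration) has dimensions [T^-2].
omega (angular velocity) has dimensions [T^-1].
t (time) has dimensions [T].

Left side: [T^-1]
Right side: [T^-1]

Both sides have the same dimensions, so the equation is dimensionally consistent.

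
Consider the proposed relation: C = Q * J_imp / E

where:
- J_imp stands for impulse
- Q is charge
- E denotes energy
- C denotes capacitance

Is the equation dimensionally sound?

No

J_imp (impulse) has dimensions [L M T^-1].
Q (charge) has dimensions [I T].
E (energy) has dimensions [L^2 M T^-2].
C (capacitance) has dimensions [I^2 L^-2 M^-1 T^4].

Left side: [I^2 L^-2 M^-1 T^4]
Right side: [I L^-1 T^2]

The two sides have different dimensions, so the equation is NOT dimensionally consistent.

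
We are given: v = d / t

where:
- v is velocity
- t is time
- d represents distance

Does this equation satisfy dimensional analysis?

Yes

v (velocity) has dimensions [L T^-1].
t (time) has dimensions [T].
d (distance) has dimensions [L].

Left side: [L T^-1]
Right side: [L T^-1]

Both sides have the same dimensions, so the equation is dimensionally consistent.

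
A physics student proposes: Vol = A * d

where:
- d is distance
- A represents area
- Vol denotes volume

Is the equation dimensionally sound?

Yes

d (distance) has dimensions [L].
A (area) has dimensions [L^2].
Vol (volume) has dimensions [L^3].

Left side: [L^3]
Right side: [L^3]

Both sides have the same dimensions, so the equation is dimensionally consistent.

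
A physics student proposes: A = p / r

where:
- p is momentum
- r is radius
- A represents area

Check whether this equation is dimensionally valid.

No

p (momentum) has dimensions [L M T^-1].
r (radius) has dimensions [L].
A (area) has dimensions [L^2].

Left side: [L^2]
Right side: [M T^-1]

The two sides have different dimensions, so the equation is NOT dimensionally consistent.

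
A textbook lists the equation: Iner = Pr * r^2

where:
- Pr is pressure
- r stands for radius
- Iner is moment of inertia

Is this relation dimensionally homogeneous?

No

Pr (pressure) has dimensions [L^-1 M T^-2].
r (radius) has dimensions [L].
Iner (moment of inertia) has dimensions [L^2 M].

Left side: [L^2 M]
Right side: [L M T^-2]

The two sides have different dimensions, so the equation is NOT dimensionally consistent.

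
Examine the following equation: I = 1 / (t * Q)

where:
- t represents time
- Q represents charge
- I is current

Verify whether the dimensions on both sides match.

No

t (time) has dimensions [T].
Q (charge) has dimensions [I T].
I (current) has dimensions [I].

Left side: [I]
Right side: [I^-1 T^-2]

The two sides have different dimensions, so the equation is NOT dimensionally consistent.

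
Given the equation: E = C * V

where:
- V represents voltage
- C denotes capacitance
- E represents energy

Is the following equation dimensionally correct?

No

V (voltage) has dimensions [I^-1 L^2 M T^-3].
C (capacitance) has dimensions [I^2 L^-2 M^-1 T^4].
E (energy) has dimensions [L^2 M T^-2].

Left side: [L^2 M T^-2]
Right side: [I T]

The two sides have different dimensions, so the equation is NOT dimensionally consistent.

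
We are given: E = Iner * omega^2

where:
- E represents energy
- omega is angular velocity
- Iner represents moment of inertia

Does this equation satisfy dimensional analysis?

Yes

E (energy) has dimensions [L^2 M T^-2].
omega (angular velocity) has dimensions [T^-1].
Iner (moment of inertia) has dimensions [L^2 M].

Left side: [L^2 M T^-2]
Right side: [L^2 M T^-2]

Both sides have the same dimensions, so the equation is dimensionally consistent.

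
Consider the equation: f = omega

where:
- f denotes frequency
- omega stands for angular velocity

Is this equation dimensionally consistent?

Yes

f (frequency) has dimensions [T^-1].
omega (angular velocity) has dimensions [T^-1].

Left side: [T^-1]
Right side: [T^-1]

Both sides have the same dimensions, so the equation is dimensionally consistent.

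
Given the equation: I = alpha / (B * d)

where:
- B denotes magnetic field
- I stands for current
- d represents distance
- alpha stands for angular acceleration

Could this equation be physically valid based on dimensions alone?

No

B (magnetic field) has dimensions [I^-1 M T^-2].
I (current) has dimensions [I].
d (distance) has dimensions [L].
alpha (angular acceleration) has dimensions [T^-2].

Left side: [I]
Right side: [I L^-1 M^-1]

The two sides have different dimensions, so the equation is NOT dimensionally consistent.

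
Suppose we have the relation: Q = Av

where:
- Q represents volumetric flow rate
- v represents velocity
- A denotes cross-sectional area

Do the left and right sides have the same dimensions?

Yes

Q (volumetric flow rate) has dimensions [L^3 T^-1].
v (velocity) has dimensions [L T^-1].
A (cross-sectional area) has dimensions [L^2].

Left side: [L^3 T^-1]
Right side: [L^3 T^-1]

Both sides have the same dimensions, so the equation is dimensionally consistent.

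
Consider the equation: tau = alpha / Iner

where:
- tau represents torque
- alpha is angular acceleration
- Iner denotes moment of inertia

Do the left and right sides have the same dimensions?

No

tau (torque) has dimensions [L^2 M T^-2].
alpha (angular acceleration) has dimensions [T^-2].
Iner (moment of inertia) has dimensions [L^2 M].

Left side: [L^2 M T^-2]
Right side: [L^-2 M^-1 T^-2]

The two sides have different dimensions, so the equation is NOT dimensionally consistent.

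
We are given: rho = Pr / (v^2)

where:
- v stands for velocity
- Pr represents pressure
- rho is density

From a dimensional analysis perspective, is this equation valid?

Yes

v (velocity) has dimensions [L T^-1].
Pr (pressure) has dimensions [L^-1 M T^-2].
rho (density) has dimensions [L^-3 M].

Left side: [L^-3 M]
Right side: [L^-3 M]

Both sides have the same dimensions, so the equation is dimensionally consistent.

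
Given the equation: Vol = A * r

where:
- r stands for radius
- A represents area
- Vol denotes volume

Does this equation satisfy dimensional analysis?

Yes

r (radius) has dimensions [L].
A (area) has dimensions [L^2].
Vol (volume) has dimensions [L^3].

Left side: [L^3]
Right side: [L^3]

Both sides have the same dimensions, so the equation is dimensionally consistent.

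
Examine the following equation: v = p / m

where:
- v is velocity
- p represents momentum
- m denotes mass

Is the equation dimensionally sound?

Yes

v (velocity) has dimensions [L T^-1].
p (momentum) has dimensions [L M T^-1].
m (mass) has dimensions [M].

Left side: [L T^-1]
Right side: [L T^-1]

Both sides have the same dimensions, so the equation is dimensionally consistent.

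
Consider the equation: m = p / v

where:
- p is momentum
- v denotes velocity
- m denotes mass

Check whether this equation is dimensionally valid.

Yes

p (momentum) has dimensions [L M T^-1].
v (velocity) has dimensions [L T^-1].
m (mass) has dimensions [M].

Left side: [M]
Right side: [M]

Both sides have the same dimensions, so the equation is dimensionally consistent.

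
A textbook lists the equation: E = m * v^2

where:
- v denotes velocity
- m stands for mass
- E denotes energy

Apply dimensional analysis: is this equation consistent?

Yes

v (velocity) has dimensions [L T^-1].
m (mass) has dimensions [M].
E (energy) has dimensions [L^2 M T^-2].

Left side: [L^2 M T^-2]
Right side: [L^2 M T^-2]

Both sides have the same dimensions, so the equation is dimensionally consistent.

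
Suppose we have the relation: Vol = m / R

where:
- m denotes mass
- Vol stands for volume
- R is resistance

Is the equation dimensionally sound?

No

m (mass) has dimensions [M].
Vol (volume) has dimensions [L^3].
R (resistance) has dimensions [I^-2 L^2 M T^-3].

Left side: [L^3]
Right side: [I^2 L^-2 T^3]

The two sides have different dimensions, so the equation is NOT dimensionally consistent.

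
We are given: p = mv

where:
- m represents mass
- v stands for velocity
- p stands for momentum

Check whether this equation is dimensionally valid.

Yes

m (mass) has dimensions [M].
v (velocity) has dimensions [L T^-1].
p (momentum) has dimensions [L M T^-1].

Left side: [L M T^-1]
Right side: [L M T^-1]

Both sides have the same dimensions, so the equation is dimensionally consistent.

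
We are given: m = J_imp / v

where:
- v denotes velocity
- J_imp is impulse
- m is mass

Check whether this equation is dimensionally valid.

Yes

v (velocity) has dimensions [L T^-1].
J_imp (impulse) has dimensions [L M T^-1].
m (mass) has dimensions [M].

Left side: [M]
Right side: [M]

Both sides have the same dimensions, so the equation is dimensionally consistent.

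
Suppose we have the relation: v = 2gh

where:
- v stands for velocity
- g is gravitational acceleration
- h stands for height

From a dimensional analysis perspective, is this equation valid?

No

v (velocity) has dimensions [L T^-1].
g (gravitational acceleration) has dimensions [L T^-2].
h (height) has dimensions [L].

Left side: [L T^-1]
Right side: [L^2 T^-2]

The two sides have different dimensions, so the equation is NOT dimensionally consistent.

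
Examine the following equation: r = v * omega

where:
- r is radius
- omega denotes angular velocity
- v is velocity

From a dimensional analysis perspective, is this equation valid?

No

r (radius) has dimensions [L].
omega (angular velocity) has dimensions [T^-1].
v (velocity) has dimensions [L T^-1].

Left side: [L]
Right side: [L T^-2]

The two sides have different dimensions, so the equation is NOT dimensionally consistent.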